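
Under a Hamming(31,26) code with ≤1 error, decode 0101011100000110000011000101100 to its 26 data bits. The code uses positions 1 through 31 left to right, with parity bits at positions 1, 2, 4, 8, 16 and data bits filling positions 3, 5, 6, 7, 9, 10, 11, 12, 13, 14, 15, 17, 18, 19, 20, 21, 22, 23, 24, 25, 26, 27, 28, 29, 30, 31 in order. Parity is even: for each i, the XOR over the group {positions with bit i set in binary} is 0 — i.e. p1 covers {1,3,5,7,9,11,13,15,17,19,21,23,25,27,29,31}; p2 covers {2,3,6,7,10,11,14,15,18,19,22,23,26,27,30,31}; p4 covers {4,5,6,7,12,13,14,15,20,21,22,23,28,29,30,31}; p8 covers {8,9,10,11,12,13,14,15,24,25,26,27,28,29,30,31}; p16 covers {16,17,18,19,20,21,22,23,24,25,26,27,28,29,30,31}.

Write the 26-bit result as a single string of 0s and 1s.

s1 (pos 1,3,5,7,9,11,13,15,17,19,21,23,25,27,29,31): 0⊕0⊕0⊕1⊕0⊕0⊕0⊕1⊕0⊕0⊕1⊕0⊕0⊕0⊕1⊕0 = 0
s2 (pos 2,3,6,7,10,11,14,15,18,19,22,23,26,27,30,31): 1⊕0⊕1⊕1⊕0⊕0⊕1⊕1⊕0⊕0⊕1⊕0⊕1⊕0⊕0⊕0 = 1
s4 (pos 4,5,6,7,12,13,14,15,20,21,22,23,28,29,30,31): 1⊕0⊕1⊕1⊕0⊕0⊕1⊕1⊕0⊕1⊕1⊕0⊕1⊕1⊕0⊕0 = 1
s8 (pos 8,9,10,11,12,13,14,15,24,25,26,27,28,29,30,31): 1⊕0⊕0⊕0⊕0⊕0⊕1⊕1⊕0⊕0⊕1⊕0⊕1⊕1⊕0⊕0 = 0
s16 (pos 16,17,18,19,20,21,22,23,24,25,26,27,28,29,30,31): 0⊕0⊕0⊕0⊕0⊕1⊕1⊕0⊕0⊕0⊕1⊕0⊕1⊕1⊕0⊕0 = 1
Syndrome s16…s1 = 10110 → error at position 22.
Flip position 22: 0101011100000110000011000101100 → 0101011100000110000010000101100
Read data bits from positions 3,5,6,7,9,10,11,12,13,14,15,17,18,19,20,21,22,23,24,25,26,27,28,29,30,31: 00110000011000010000101100

00110000011000010000101100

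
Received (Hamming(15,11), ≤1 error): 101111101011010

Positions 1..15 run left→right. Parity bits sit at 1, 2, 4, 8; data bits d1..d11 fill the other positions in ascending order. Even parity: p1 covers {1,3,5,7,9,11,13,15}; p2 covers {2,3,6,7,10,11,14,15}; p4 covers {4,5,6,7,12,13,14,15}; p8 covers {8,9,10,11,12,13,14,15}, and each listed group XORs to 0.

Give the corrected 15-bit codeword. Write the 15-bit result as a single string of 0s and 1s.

111111101011010

s1 (pos 1,3,5,7,9,11,13,15): 1⊕1⊕1⊕1⊕1⊕1⊕0⊕0 = 0
s2 (pos 2,3,6,7,10,11,14,15): 0⊕1⊕1⊕1⊕0⊕1⊕1⊕0 = 1
s4 (pos 4,5,6,7,12,13,14,15): 1⊕1⊕1⊕1⊕1⊕0⊕1⊕0 = 0
s8 (pos 8,9,10,11,12,13,14,15): 0⊕1⊕0⊕1⊕1⊕0⊕1⊕0 = 0
Syndrome s8…s1 = 0010 → error at position 2.
Flip position 2: 101111101011010 → 111111101011010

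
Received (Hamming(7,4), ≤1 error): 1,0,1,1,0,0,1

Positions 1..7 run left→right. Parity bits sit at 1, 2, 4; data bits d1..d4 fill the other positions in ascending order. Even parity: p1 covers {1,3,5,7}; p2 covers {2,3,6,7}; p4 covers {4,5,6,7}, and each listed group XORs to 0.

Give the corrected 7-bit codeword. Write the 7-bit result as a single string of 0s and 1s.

s1 (pos 1,3,5,7): 1⊕1⊕0⊕1 = 1
s2 (pos 2,3,6,7): 0⊕1⊕0⊕1 = 0
s4 (pos 4,5,6,7): 1⊕0⊕0⊕1 = 0
Syndrome s4…s1 = 001 → error at position 1.
Flip position 1: 1011001 → 0011001

0011001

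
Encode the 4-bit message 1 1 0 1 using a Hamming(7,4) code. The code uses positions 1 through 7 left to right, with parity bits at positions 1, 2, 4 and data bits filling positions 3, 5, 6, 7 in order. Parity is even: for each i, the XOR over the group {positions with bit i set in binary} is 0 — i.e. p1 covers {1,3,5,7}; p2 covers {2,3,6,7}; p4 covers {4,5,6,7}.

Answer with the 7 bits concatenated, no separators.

Place data at non-parity positions: p1 p2 1 p4 1 0 1
p1 (pos 1,3,5,7): XOR of data positions = 1⊕1⊕1 = 1
p2 (pos 2,3,6,7): XOR of data positions = 1⊕0⊕1 = 0
p4 (pos 4,5,6,7): XOR of data positions = 1⊕0⊕1 = 0
Codeword: 1010101

1010101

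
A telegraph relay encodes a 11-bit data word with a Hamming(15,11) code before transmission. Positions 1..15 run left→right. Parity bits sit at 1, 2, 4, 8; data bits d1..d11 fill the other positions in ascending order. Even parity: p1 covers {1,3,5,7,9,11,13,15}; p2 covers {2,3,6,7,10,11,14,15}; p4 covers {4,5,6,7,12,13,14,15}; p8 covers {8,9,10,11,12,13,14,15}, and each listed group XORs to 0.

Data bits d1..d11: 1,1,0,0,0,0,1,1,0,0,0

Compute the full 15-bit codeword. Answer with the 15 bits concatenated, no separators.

101010000011000

Place data at non-parity positions: p1 p2 1 p4 1 0 0 p8 0 0 1 1 0 0 0
p1 (pos 1,3,5,7,9,11,13,15): XOR of data positions = 1⊕1⊕0⊕0⊕1⊕0⊕0 = 1
p2 (pos 2,3,6,7,10,11,14,15): XOR of data positions = 1⊕0⊕0⊕0⊕1⊕0⊕0 = 0
p4 (pos 4,5,6,7,12,13,14,15): XOR of data positions = 1⊕0⊕0⊕1⊕0⊕0⊕0 = 0
p8 (pos 8,9,10,11,12,13,14,15): XOR of data positions = 0⊕0⊕1⊕1⊕0⊕0⊕0 = 0
Codeword: 101010000011000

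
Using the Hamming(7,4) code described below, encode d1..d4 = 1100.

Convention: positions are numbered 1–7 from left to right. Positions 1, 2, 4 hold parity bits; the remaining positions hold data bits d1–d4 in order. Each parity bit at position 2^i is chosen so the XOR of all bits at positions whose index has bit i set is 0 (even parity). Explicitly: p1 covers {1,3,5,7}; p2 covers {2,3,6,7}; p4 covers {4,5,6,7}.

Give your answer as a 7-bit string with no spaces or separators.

0111100

Place data at non-parity positions: p1 p2 1 p4 1 0 0
p1 (pos 1,3,5,7): XOR of data positions = 1⊕1⊕0 = 0
p2 (pos 2,3,6,7): XOR of data positions = 1⊕0⊕0 = 1
p4 (pos 4,5,6,7): XOR of data positions = 1⊕0⊕0 = 1
Codeword: 0111100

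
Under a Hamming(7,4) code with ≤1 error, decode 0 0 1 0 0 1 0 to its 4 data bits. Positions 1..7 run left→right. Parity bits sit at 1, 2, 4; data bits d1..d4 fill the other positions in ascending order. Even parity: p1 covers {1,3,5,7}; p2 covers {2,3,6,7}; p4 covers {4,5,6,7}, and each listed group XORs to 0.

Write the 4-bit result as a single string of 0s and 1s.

s1 (pos 1,3,5,7): 0⊕1⊕0⊕0 = 1
s2 (pos 2,3,6,7): 0⊕1⊕1⊕0 = 0
s4 (pos 4,5,6,7): 0⊕0⊕1⊕0 = 1
Syndrome s4…s1 = 101 → error at position 5.
Flip position 5: 0010010 → 0010110
Read data bits from positions 3,5,6,7: 1110

1110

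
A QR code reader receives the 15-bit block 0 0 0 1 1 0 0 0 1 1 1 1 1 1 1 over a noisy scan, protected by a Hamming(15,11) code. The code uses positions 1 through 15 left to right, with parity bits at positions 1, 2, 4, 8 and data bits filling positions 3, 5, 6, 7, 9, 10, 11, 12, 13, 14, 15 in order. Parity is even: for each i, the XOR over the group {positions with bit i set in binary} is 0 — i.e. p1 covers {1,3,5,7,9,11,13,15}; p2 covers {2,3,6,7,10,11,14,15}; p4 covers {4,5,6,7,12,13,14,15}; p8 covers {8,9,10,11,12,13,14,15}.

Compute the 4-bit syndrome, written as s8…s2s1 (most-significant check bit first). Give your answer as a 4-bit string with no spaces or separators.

s1 (pos 1,3,5,7,9,11,13,15): 0⊕0⊕1⊕0⊕1⊕1⊕1⊕1 = 1
s2 (pos 2,3,6,7,10,11,14,15): 0⊕0⊕0⊕0⊕1⊕1⊕1⊕1 = 0
s4 (pos 4,5,6,7,12,13,14,15): 1⊕1⊕0⊕0⊕1⊕1⊕1⊕1 = 0
s8 (pos 8,9,10,11,12,13,14,15): 0⊕1⊕1⊕1⊕1⊕1⊕1⊕1 = 1
Syndrome s8…s1 = 1001 → error at position 9.

1001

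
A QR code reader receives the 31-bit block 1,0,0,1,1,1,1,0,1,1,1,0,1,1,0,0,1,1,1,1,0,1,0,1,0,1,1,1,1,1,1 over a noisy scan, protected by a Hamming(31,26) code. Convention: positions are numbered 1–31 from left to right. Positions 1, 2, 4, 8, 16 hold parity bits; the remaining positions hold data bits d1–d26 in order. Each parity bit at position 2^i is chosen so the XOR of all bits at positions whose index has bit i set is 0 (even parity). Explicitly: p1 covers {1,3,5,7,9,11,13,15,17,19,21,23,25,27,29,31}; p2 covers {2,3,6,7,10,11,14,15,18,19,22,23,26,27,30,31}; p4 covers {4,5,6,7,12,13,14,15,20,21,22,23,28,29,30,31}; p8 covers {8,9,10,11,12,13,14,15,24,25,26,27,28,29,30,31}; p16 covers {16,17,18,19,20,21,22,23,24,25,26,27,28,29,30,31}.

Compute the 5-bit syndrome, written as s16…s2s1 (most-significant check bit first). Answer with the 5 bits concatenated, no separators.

00001

s1 (pos 1,3,5,7,9,11,13,15,17,19,21,23,25,27,29,31): 1⊕0⊕1⊕1⊕1⊕1⊕1⊕0⊕1⊕1⊕0⊕0⊕0⊕1⊕1⊕1 = 1
s2 (pos 2,3,6,7,10,11,14,15,18,19,22,23,26,27,30,31): 0⊕0⊕1⊕1⊕1⊕1⊕1⊕0⊕1⊕1⊕1⊕0⊕1⊕1⊕1⊕1 = 0
s4 (pos 4,5,6,7,12,13,14,15,20,21,22,23,28,29,30,31): 1⊕1⊕1⊕1⊕0⊕1⊕1⊕0⊕1⊕0⊕1⊕0⊕1⊕1⊕1⊕1 = 0
s8 (pos 8,9,10,11,12,13,14,15,24,25,26,27,28,29,30,31): 0⊕1⊕1⊕1⊕0⊕1⊕1⊕0⊕1⊕0⊕1⊕1⊕1⊕1⊕1⊕1 = 0
s16 (pos 16,17,18,19,20,21,22,23,24,25,26,27,28,29,30,31): 0⊕1⊕1⊕1⊕1⊕0⊕1⊕0⊕1⊕0⊕1⊕1⊕1⊕1⊕1⊕1 = 0
Syndrome s16…s1 = 00001 → error at position 1.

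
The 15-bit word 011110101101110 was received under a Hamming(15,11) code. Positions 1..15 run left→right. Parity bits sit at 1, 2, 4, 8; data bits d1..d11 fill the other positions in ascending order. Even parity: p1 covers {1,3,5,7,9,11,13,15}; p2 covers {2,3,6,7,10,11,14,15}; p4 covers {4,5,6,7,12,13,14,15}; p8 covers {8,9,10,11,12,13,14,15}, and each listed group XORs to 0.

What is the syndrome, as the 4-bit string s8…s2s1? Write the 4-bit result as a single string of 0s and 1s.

s1 (pos 1,3,5,7,9,11,13,15): 0⊕1⊕1⊕1⊕1⊕0⊕1⊕0 = 1
s2 (pos 2,3,6,7,10,11,14,15): 1⊕1⊕0⊕1⊕1⊕0⊕1⊕0 = 1
s4 (pos 4,5,6,7,12,13,14,15): 1⊕1⊕0⊕1⊕1⊕1⊕1⊕0 = 0
s8 (pos 8,9,10,11,12,13,14,15): 0⊕1⊕1⊕0⊕1⊕1⊕1⊕0 = 1
Syndrome s8…s1 = 1011 → error at position 11.

1011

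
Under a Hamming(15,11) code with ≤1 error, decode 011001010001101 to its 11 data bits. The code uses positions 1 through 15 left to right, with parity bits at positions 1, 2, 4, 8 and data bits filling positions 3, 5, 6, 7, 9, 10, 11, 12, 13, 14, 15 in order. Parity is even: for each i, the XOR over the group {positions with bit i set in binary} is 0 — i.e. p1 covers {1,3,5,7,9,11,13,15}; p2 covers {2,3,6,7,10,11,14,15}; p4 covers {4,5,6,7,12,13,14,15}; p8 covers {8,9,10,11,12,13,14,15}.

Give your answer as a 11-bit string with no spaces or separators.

10100001101

s1 (pos 1,3,5,7,9,11,13,15): 0⊕1⊕0⊕0⊕0⊕0⊕1⊕1 = 1
s2 (pos 2,3,6,7,10,11,14,15): 1⊕1⊕1⊕0⊕0⊕0⊕0⊕1 = 0
s4 (pos 4,5,6,7,12,13,14,15): 0⊕0⊕1⊕0⊕1⊕1⊕0⊕1 = 0
s8 (pos 8,9,10,11,12,13,14,15): 1⊕0⊕0⊕0⊕1⊕1⊕0⊕1 = 0
Syndrome s8…s1 = 0001 → error at position 1.
Flip position 1: 011001010001101 → 111001010001101
Read data bits from positions 3,5,6,7,9,10,11,12,13,14,15: 10100001101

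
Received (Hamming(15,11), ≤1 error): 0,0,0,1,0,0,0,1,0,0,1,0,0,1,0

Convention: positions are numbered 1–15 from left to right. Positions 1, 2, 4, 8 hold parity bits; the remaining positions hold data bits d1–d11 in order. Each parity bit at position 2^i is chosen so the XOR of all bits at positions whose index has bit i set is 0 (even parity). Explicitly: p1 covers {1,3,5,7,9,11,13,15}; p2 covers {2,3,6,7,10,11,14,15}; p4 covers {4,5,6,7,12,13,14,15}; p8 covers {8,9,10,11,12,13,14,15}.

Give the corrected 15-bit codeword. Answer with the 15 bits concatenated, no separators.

000100011010010

s1 (pos 1,3,5,7,9,11,13,15): 0⊕0⊕0⊕0⊕0⊕1⊕0⊕0 = 1
s2 (pos 2,3,6,7,10,11,14,15): 0⊕0⊕0⊕0⊕0⊕1⊕1⊕0 = 0
s4 (pos 4,5,6,7,12,13,14,15): 1⊕0⊕0⊕0⊕0⊕0⊕1⊕0 = 0
s8 (pos 8,9,10,11,12,13,14,15): 1⊕0⊕0⊕1⊕0⊕0⊕1⊕0 = 1
Syndrome s8…s1 = 1001 → error at position 9.
Flip position 9: 000100010010010 → 000100011010010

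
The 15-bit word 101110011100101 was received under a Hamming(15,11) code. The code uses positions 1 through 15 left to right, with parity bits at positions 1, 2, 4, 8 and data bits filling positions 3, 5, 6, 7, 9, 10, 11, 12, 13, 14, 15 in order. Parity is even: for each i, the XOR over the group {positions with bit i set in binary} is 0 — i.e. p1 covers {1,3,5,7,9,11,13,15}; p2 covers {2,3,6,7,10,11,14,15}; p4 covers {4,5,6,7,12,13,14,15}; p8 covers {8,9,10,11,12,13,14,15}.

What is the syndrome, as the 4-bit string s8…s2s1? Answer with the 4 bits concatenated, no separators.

s1 (pos 1,3,5,7,9,11,13,15): 1⊕1⊕1⊕0⊕1⊕0⊕1⊕1 = 0
s2 (pos 2,3,6,7,10,11,14,15): 0⊕1⊕0⊕0⊕1⊕0⊕0⊕1 = 1
s4 (pos 4,5,6,7,12,13,14,15): 1⊕1⊕0⊕0⊕0⊕1⊕0⊕1 = 0
s8 (pos 8,9,10,11,12,13,14,15): 1⊕1⊕1⊕0⊕0⊕1⊕0⊕1 = 1
Syndrome s8…s1 = 1010 → error at position 10.

1010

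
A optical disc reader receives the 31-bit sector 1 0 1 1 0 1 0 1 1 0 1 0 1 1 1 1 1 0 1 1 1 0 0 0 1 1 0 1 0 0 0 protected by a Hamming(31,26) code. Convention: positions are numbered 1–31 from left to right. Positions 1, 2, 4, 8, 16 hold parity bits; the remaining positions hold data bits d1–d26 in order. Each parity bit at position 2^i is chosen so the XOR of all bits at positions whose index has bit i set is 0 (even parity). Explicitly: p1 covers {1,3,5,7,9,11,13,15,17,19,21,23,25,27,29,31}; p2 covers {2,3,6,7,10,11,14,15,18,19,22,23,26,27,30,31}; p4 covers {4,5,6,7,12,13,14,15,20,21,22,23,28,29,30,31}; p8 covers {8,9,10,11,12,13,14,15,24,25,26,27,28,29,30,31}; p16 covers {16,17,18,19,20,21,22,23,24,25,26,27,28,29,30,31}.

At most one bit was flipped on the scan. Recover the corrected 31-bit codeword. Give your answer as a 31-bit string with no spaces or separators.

s1 (pos 1,3,5,7,9,11,13,15,17,19,21,23,25,27,29,31): 1⊕1⊕0⊕0⊕1⊕1⊕1⊕1⊕1⊕1⊕1⊕0⊕1⊕0⊕0⊕0 = 0
s2 (pos 2,3,6,7,10,11,14,15,18,19,22,23,26,27,30,31): 0⊕1⊕1⊕0⊕0⊕1⊕1⊕1⊕0⊕1⊕0⊕0⊕1⊕0⊕0⊕0 = 1
s4 (pos 4,5,6,7,12,13,14,15,20,21,22,23,28,29,30,31): 1⊕0⊕1⊕0⊕0⊕1⊕1⊕1⊕1⊕1⊕0⊕0⊕1⊕0⊕0⊕0 = 0
s8 (pos 8,9,10,11,12,13,14,15,24,25,26,27,28,29,30,31): 1⊕1⊕0⊕1⊕0⊕1⊕1⊕1⊕0⊕1⊕1⊕0⊕1⊕0⊕0⊕0 = 1
s16 (pos 16,17,18,19,20,21,22,23,24,25,26,27,28,29,30,31): 1⊕1⊕0⊕1⊕1⊕1⊕0⊕0⊕0⊕1⊕1⊕0⊕1⊕0⊕0⊕0 = 0
Syndrome s16…s1 = 01010 → error at position 10.
Flip position 10: 1011010110101111101110001101000 → 1011010111101111101110001101000

1011010111101111101110001101000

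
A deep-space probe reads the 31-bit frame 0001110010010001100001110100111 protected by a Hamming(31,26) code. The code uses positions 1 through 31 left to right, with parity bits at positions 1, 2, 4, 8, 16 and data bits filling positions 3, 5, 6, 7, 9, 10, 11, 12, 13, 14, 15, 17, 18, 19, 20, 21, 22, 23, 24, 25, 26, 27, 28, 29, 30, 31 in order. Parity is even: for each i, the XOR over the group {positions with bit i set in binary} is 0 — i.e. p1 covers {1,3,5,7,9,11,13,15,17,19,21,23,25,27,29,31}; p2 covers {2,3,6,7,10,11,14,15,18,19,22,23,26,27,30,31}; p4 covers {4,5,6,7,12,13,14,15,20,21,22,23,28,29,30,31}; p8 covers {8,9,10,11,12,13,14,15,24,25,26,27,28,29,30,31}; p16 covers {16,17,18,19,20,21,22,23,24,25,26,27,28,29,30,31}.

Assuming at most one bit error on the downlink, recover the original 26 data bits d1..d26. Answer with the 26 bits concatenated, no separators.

01101001000100001110101111

s1 (pos 1,3,5,7,9,11,13,15,17,19,21,23,25,27,29,31): 0⊕0⊕1⊕0⊕1⊕0⊕0⊕0⊕1⊕0⊕0⊕1⊕0⊕0⊕1⊕1 = 0
s2 (pos 2,3,6,7,10,11,14,15,18,19,22,23,26,27,30,31): 0⊕0⊕1⊕0⊕0⊕0⊕0⊕0⊕0⊕0⊕1⊕1⊕1⊕0⊕1⊕1 = 0
s4 (pos 4,5,6,7,12,13,14,15,20,21,22,23,28,29,30,31): 1⊕1⊕1⊕0⊕1⊕0⊕0⊕0⊕0⊕0⊕1⊕1⊕0⊕1⊕1⊕1 = 1
s8 (pos 8,9,10,11,12,13,14,15,24,25,26,27,28,29,30,31): 0⊕1⊕0⊕0⊕1⊕0⊕0⊕0⊕1⊕0⊕1⊕0⊕0⊕1⊕1⊕1 = 1
s16 (pos 16,17,18,19,20,21,22,23,24,25,26,27,28,29,30,31): 1⊕1⊕0⊕0⊕0⊕0⊕1⊕1⊕1⊕0⊕1⊕0⊕0⊕1⊕1⊕1 = 1
Syndrome s16…s1 = 11100 → error at position 28.
Flip position 28: 0001110010010001100001110100111 → 0001110010010001100001110101111
Read data bits from positions 3,5,6,7,9,10,11,12,13,14,15,17,18,19,20,21,22,23,24,25,26,27,28,29,30,31: 01101001000100001110101111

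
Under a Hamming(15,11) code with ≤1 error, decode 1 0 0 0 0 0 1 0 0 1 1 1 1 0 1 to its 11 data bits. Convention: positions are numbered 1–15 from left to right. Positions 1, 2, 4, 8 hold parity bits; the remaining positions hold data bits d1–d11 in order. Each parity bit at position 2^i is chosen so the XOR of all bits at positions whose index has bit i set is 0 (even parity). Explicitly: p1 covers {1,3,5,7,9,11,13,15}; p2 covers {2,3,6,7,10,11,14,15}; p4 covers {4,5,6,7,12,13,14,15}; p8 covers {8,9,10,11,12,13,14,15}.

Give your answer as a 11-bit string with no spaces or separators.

s1 (pos 1,3,5,7,9,11,13,15): 1⊕0⊕0⊕1⊕0⊕1⊕1⊕1 = 1
s2 (pos 2,3,6,7,10,11,14,15): 0⊕0⊕0⊕1⊕1⊕1⊕0⊕1 = 0
s4 (pos 4,5,6,7,12,13,14,15): 0⊕0⊕0⊕1⊕1⊕1⊕0⊕1 = 0
s8 (pos 8,9,10,11,12,13,14,15): 0⊕0⊕1⊕1⊕1⊕1⊕0⊕1 = 1
Syndrome s8…s1 = 1001 → error at position 9.
Flip position 9: 100000100111101 → 100000101111101
Read data bits from positions 3,5,6,7,9,10,11,12,13,14,15: 00011111101

00011111101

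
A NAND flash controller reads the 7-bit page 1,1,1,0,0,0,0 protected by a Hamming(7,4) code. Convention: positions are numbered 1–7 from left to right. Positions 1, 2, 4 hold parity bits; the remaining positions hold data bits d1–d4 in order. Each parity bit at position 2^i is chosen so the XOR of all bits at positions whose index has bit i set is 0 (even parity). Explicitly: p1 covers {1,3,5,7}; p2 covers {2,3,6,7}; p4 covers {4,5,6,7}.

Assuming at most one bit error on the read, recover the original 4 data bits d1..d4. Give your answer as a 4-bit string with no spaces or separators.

1000

s1 (pos 1,3,5,7): 1⊕1⊕0⊕0 = 0
s2 (pos 2,3,6,7): 1⊕1⊕0⊕0 = 0
s4 (pos 4,5,6,7): 0⊕0⊕0⊕0 = 0
Syndrome s4…s1 = 000 → no error.
Read data bits from positions 3,5,6,7: 1000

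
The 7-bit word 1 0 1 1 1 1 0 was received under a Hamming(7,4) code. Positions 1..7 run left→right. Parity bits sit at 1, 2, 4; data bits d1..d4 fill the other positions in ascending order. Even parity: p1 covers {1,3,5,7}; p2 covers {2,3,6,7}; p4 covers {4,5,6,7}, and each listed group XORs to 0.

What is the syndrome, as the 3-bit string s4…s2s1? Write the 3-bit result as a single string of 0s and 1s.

101

s1 (pos 1,3,5,7): 1⊕1⊕1⊕0 = 1
s2 (pos 2,3,6,7): 0⊕1⊕1⊕0 = 0
s4 (pos 4,5,6,7): 1⊕1⊕1⊕0 = 1
Syndrome s4…s1 = 101 → error at position 5.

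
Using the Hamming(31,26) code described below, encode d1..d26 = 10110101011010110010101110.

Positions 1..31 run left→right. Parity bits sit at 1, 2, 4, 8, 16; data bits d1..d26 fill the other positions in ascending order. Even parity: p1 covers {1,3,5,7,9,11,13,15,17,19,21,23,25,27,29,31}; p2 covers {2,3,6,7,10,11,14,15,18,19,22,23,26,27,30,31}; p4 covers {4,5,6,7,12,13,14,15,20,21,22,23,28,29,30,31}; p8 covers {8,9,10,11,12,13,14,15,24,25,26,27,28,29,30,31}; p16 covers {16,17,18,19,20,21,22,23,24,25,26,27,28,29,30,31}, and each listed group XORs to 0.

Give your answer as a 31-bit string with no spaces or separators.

Place data at non-parity positions: p1 p2 1 p4 0 1 1 p8 0 1 0 1 0 1 1 p16 0 1 0 1 1 0 0 1 0 1 0 1 1 1 0
p1 (pos 1,3,5,7,9,11,13,15,17,19,21,23,25,27,29,31): XOR of data positions = 1⊕0⊕1⊕0⊕0⊕0⊕1⊕0⊕0⊕1⊕0⊕0⊕0⊕1⊕0 = 1
p2 (pos 2,3,6,7,10,11,14,15,18,19,22,23,26,27,30,31): XOR of data positions = 1⊕1⊕1⊕1⊕0⊕1⊕1⊕1⊕0⊕0⊕0⊕1⊕0⊕1⊕0 = 1
p4 (pos 4,5,6,7,12,13,14,15,20,21,22,23,28,29,30,31): XOR of data positions = 0⊕1⊕1⊕1⊕0⊕1⊕1⊕1⊕1⊕0⊕0⊕1⊕1⊕1⊕0 = 0
p8 (pos 8,9,10,11,12,13,14,15,24,25,26,27,28,29,30,31): XOR of data positions = 0⊕1⊕0⊕1⊕0⊕1⊕1⊕1⊕0⊕1⊕0⊕1⊕1⊕1⊕0 = 1
p16 (pos 16,17,18,19,20,21,22,23,24,25,26,27,28,29,30,31): XOR of data positions = 0⊕1⊕0⊕1⊕1⊕0⊕0⊕1⊕0⊕1⊕0⊕1⊕1⊕1⊕0 = 0
Codeword: 1110011101010110010110010101110

1110011101010110010110010101110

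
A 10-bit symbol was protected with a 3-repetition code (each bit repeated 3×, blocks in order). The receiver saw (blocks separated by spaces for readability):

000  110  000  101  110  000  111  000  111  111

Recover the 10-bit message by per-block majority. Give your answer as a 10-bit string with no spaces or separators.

Block 1 (000): 0 ones → 0
Block 2 (110): 2 ones → 1
Block 3 (000): 0 ones → 0
Block 4 (101): 2 ones → 1
Block 5 (110): 2 ones → 1
Block 6 (000): 0 ones → 0
Block 7 (111): 3 ones → 1
Block 8 (000): 0 ones → 0
Block 9 (111): 3 ones → 1
Block 10 (111): 3 ones → 1

0101101011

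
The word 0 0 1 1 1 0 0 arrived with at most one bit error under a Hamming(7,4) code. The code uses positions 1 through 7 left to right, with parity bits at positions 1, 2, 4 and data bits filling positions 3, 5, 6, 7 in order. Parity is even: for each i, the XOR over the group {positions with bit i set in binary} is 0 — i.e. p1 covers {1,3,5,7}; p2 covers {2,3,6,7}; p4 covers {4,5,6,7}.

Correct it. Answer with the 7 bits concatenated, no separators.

s1 (pos 1,3,5,7): 0⊕1⊕1⊕0 = 0
s2 (pos 2,3,6,7): 0⊕1⊕0⊕0 = 1
s4 (pos 4,5,6,7): 1⊕1⊕0⊕0 = 0
Syndrome s4…s1 = 010 → error at position 2.
Flip position 2: 0011100 → 0111100

0111100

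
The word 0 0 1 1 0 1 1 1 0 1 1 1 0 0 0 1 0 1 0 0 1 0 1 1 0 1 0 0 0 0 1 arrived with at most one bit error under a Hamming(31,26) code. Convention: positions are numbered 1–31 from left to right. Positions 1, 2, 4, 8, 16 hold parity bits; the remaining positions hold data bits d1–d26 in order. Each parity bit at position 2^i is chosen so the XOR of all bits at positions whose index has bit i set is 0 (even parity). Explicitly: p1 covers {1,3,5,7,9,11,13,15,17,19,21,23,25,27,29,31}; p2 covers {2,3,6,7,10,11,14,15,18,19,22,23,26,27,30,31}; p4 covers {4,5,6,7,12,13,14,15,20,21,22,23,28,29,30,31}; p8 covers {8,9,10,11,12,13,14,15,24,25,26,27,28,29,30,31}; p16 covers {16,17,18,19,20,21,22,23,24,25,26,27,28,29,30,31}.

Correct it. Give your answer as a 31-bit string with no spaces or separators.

0011011101110001010010110100011

s1 (pos 1,3,5,7,9,11,13,15,17,19,21,23,25,27,29,31): 0⊕1⊕0⊕1⊕0⊕1⊕0⊕0⊕0⊕0⊕1⊕1⊕0⊕0⊕0⊕1 = 0
s2 (pos 2,3,6,7,10,11,14,15,18,19,22,23,26,27,30,31): 0⊕1⊕1⊕1⊕1⊕1⊕0⊕0⊕1⊕0⊕0⊕1⊕1⊕0⊕0⊕1 = 1
s4 (pos 4,5,6,7,12,13,14,15,20,21,22,23,28,29,30,31): 1⊕0⊕1⊕1⊕1⊕0⊕0⊕0⊕0⊕1⊕0⊕1⊕0⊕0⊕0⊕1 = 1
s8 (pos 8,9,10,11,12,13,14,15,24,25,26,27,28,29,30,31): 1⊕0⊕1⊕1⊕1⊕0⊕0⊕0⊕1⊕0⊕1⊕0⊕0⊕0⊕0⊕1 = 1
s16 (pos 16,17,18,19,20,21,22,23,24,25,26,27,28,29,30,31): 1⊕0⊕1⊕0⊕0⊕1⊕0⊕1⊕1⊕0⊕1⊕0⊕0⊕0⊕0⊕1 = 1
Syndrome s16…s1 = 11110 → error at position 30.
Flip position 30: 0011011101110001010010110100001 → 0011011101110001010010110100011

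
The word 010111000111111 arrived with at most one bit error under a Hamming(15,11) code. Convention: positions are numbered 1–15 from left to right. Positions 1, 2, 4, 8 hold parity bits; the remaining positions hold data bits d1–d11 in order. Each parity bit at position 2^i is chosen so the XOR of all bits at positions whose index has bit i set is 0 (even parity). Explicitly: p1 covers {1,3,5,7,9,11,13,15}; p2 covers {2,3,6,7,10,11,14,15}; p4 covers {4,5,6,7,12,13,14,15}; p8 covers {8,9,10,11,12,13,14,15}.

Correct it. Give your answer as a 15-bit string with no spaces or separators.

s1 (pos 1,3,5,7,9,11,13,15): 0⊕0⊕1⊕0⊕0⊕1⊕1⊕1 = 0
s2 (pos 2,3,6,7,10,11,14,15): 1⊕0⊕1⊕0⊕1⊕1⊕1⊕1 = 0
s4 (pos 4,5,6,7,12,13,14,15): 1⊕1⊕1⊕0⊕1⊕1⊕1⊕1 = 1
s8 (pos 8,9,10,11,12,13,14,15): 0⊕0⊕1⊕1⊕1⊕1⊕1⊕1 = 0
Syndrome s8…s1 = 0100 → error at position 4.
Flip position 4: 010111000111111 → 010011000111111

010011000111111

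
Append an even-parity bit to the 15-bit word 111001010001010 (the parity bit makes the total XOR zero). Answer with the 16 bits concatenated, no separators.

1110010100010101

XOR of the 15 data bits: 1⊕1⊕1⊕0⊕0⊕1⊕0⊕1⊕0⊕0⊕0⊕1⊕0⊕1⊕0 = 1
Parity bit = 1 (so all 16 bits XOR to 0).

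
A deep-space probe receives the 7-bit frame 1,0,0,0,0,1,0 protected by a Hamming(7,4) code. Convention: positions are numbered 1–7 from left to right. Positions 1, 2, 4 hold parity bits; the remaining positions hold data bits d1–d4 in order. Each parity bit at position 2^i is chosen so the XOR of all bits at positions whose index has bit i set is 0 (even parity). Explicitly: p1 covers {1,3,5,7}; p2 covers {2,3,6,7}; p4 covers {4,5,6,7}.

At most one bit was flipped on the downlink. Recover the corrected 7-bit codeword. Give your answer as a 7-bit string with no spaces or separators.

1000011

s1 (pos 1,3,5,7): 1⊕0⊕0⊕0 = 1
s2 (pos 2,3,6,7): 0⊕0⊕1⊕0 = 1
s4 (pos 4,5,6,7): 0⊕0⊕1⊕0 = 1
Syndrome s4…s1 = 111 → error at position 7.
Flip position 7: 1000010 → 1000011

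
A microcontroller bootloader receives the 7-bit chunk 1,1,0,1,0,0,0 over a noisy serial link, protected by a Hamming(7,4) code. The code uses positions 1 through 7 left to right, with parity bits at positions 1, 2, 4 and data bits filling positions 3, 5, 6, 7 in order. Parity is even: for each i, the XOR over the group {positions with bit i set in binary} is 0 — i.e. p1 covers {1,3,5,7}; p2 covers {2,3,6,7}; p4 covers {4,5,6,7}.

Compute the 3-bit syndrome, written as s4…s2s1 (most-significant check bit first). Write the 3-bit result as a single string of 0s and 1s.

s1 (pos 1,3,5,7): 1⊕0⊕0⊕0 = 1
s2 (pos 2,3,6,7): 1⊕0⊕0⊕0 = 1
s4 (pos 4,5,6,7): 1⊕0⊕0⊕0 = 1
Syndrome s4…s1 = 111 → error at position 7.

111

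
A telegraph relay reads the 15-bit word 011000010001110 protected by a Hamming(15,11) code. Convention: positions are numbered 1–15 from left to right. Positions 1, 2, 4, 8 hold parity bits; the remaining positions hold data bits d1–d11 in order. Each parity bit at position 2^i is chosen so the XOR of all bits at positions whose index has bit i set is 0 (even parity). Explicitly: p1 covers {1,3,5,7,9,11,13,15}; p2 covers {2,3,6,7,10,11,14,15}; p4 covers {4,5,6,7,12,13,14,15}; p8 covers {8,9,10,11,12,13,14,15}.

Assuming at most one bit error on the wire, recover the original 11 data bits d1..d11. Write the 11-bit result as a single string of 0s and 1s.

s1 (pos 1,3,5,7,9,11,13,15): 0⊕1⊕0⊕0⊕0⊕0⊕1⊕0 = 0
s2 (pos 2,3,6,7,10,11,14,15): 1⊕1⊕0⊕0⊕0⊕0⊕1⊕0 = 1
s4 (pos 4,5,6,7,12,13,14,15): 0⊕0⊕0⊕0⊕1⊕1⊕1⊕0 = 1
s8 (pos 8,9,10,11,12,13,14,15): 1⊕0⊕0⊕0⊕1⊕1⊕1⊕0 = 0
Syndrome s8…s1 = 0110 → error at position 6.
Flip position 6: 011000010001110 → 011001010001110
Read data bits from positions 3,5,6,7,9,10,11,12,13,14,15: 10100001110

10100001110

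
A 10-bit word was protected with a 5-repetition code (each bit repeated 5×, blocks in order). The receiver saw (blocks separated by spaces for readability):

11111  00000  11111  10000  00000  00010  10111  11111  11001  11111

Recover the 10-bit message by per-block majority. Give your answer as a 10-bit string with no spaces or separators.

Block 1 (11111): 5 ones → 1
Block 2 (00000): 0 ones → 0
Block 3 (11111): 5 ones → 1
Block 4 (10000): 1 one → 0
Block 5 (00000): 0 ones → 0
Block 6 (00010): 1 one → 0
Block 7 (10111): 4 ones → 1
Block 8 (11111): 5 ones → 1
Block 9 (11001): 3 ones → 1
Block 10 (11111): 5 ones → 1

1010001111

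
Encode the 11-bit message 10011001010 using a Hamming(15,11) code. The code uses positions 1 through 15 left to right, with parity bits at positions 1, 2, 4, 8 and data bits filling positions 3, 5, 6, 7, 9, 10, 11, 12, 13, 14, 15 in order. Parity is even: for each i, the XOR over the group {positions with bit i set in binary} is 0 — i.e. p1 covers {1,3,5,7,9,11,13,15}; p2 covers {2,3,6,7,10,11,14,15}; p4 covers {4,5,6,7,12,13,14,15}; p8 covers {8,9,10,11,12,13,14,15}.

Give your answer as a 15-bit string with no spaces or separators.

Place data at non-parity positions: p1 p2 1 p4 0 0 1 p8 1 0 0 1 0 1 0
p1 (pos 1,3,5,7,9,11,13,15): XOR of data positions = 1⊕0⊕1⊕1⊕0⊕0⊕0 = 1
p2 (pos 2,3,6,7,10,11,14,15): XOR of data positions = 1⊕0⊕1⊕0⊕0⊕1⊕0 = 1
p4 (pos 4,5,6,7,12,13,14,15): XOR of data positions = 0⊕0⊕1⊕1⊕0⊕1⊕0 = 1
p8 (pos 8,9,10,11,12,13,14,15): XOR of data positions = 1⊕0⊕0⊕1⊕0⊕1⊕0 = 1
Codeword: 111100111001010

111100111001010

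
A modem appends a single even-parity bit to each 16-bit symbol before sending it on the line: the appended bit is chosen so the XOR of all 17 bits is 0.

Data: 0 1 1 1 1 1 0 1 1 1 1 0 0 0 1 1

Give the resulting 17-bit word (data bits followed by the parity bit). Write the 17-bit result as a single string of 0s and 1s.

01111101111000111

XOR of the 16 data bits: 0⊕1⊕1⊕1⊕1⊕1⊕0⊕1⊕1⊕1⊕1⊕0⊕0⊕0⊕1⊕1 = 1
Parity bit = 1 (so all 17 bits XOR to 0).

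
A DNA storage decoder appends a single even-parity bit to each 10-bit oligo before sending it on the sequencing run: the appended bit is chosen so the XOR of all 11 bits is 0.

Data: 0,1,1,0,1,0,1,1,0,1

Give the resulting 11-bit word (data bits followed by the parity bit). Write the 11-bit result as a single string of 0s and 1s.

XOR of the 10 data bits: 0⊕1⊕1⊕0⊕1⊕0⊕1⊕1⊕0⊕1 = 0
Parity bit = 0 (so all 11 bits XOR to 0).

01101011010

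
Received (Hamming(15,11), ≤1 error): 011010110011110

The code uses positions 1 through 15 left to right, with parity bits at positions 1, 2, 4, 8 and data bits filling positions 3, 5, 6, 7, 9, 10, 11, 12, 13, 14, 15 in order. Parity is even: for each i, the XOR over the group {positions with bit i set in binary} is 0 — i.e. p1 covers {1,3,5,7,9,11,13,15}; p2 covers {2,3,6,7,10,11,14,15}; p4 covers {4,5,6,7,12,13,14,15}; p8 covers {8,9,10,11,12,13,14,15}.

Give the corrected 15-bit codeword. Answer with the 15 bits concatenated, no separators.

s1 (pos 1,3,5,7,9,11,13,15): 0⊕1⊕1⊕1⊕0⊕1⊕1⊕0 = 1
s2 (pos 2,3,6,7,10,11,14,15): 1⊕1⊕0⊕1⊕0⊕1⊕1⊕0 = 1
s4 (pos 4,5,6,7,12,13,14,15): 0⊕1⊕0⊕1⊕1⊕1⊕1⊕0 = 1
s8 (pos 8,9,10,11,12,13,14,15): 1⊕0⊕0⊕1⊕1⊕1⊕1⊕0 = 1
Syndrome s8…s1 = 1111 → error at position 15.
Flip position 15: 011010110011110 → 011010110011111

011010110011111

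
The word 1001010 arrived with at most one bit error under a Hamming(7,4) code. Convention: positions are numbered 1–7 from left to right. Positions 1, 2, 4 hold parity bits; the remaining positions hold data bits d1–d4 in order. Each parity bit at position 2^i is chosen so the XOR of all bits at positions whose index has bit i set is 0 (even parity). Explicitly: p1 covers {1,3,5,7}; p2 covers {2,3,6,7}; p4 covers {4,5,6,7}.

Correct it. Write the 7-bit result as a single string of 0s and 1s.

1011010

s1 (pos 1,3,5,7): 1⊕0⊕0⊕0 = 1
s2 (pos 2,3,6,7): 0⊕0⊕1⊕0 = 1
s4 (pos 4,5,6,7): 1⊕0⊕1⊕0 = 0
Syndrome s4…s1 = 011 → error at position 3.
Flip position 3: 1001010 → 1011010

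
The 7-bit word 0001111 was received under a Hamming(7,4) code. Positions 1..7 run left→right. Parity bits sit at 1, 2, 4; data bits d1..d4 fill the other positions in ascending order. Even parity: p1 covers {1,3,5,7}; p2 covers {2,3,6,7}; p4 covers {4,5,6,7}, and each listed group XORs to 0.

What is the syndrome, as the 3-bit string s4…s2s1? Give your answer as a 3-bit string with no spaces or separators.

000

s1 (pos 1,3,5,7): 0⊕0⊕1⊕1 = 0
s2 (pos 2,3,6,7): 0⊕0⊕1⊕1 = 0
s4 (pos 4,5,6,7): 1⊕1⊕1⊕1 = 0
Syndrome s4…s1 = 000 → no error.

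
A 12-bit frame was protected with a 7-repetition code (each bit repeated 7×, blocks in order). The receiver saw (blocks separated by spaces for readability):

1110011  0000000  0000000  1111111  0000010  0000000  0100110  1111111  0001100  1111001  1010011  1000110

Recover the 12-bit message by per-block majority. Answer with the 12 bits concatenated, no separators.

Block 1 (1110011): 5 ones → 1
Block 2 (0000000): 0 ones → 0
Block 3 (0000000): 0 ones → 0
Block 4 (1111111): 7 ones → 1
Block 5 (0000010): 1 one → 0
Block 6 (0000000): 0 ones → 0
Block 7 (0100110): 3 ones → 0
Block 8 (1111111): 7 ones → 1
Block 9 (0001100): 2 ones → 0
Block 10 (1111001): 5 ones → 1
Block 11 (1010011): 4 ones → 1
Block 12 (1000110): 3 ones → 0

100100010110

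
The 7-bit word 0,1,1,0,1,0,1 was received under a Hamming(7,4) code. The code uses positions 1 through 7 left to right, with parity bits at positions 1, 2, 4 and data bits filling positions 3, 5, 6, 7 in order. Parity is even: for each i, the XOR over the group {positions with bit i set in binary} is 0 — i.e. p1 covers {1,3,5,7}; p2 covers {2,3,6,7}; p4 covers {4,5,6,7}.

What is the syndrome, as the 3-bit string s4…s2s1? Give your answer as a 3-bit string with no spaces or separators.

s1 (pos 1,3,5,7): 0⊕1⊕1⊕1 = 1
s2 (pos 2,3,6,7): 1⊕1⊕0⊕1 = 1
s4 (pos 4,5,6,7): 0⊕1⊕0⊕1 = 0
Syndrome s4…s1 = 011 → error at position 3.

011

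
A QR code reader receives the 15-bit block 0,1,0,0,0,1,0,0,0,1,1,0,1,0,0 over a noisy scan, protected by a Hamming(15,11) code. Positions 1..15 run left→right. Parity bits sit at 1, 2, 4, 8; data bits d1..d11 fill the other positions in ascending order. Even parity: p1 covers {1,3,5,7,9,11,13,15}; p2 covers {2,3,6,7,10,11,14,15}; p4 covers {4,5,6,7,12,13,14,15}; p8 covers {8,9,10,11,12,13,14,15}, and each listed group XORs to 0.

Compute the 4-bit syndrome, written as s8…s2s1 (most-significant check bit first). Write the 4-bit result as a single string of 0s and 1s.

1000

s1 (pos 1,3,5,7,9,11,13,15): 0⊕0⊕0⊕0⊕0⊕1⊕1⊕0 = 0
s2 (pos 2,3,6,7,10,11,14,15): 1⊕0⊕1⊕0⊕1⊕1⊕0⊕0 = 0
s4 (pos 4,5,6,7,12,13,14,15): 0⊕0⊕1⊕0⊕0⊕1⊕0⊕0 = 0
s8 (pos 8,9,10,11,12,13,14,15): 0⊕0⊕1⊕1⊕0⊕1⊕0⊕0 = 1
Syndrome s8…s1 = 1000 → error at position 8.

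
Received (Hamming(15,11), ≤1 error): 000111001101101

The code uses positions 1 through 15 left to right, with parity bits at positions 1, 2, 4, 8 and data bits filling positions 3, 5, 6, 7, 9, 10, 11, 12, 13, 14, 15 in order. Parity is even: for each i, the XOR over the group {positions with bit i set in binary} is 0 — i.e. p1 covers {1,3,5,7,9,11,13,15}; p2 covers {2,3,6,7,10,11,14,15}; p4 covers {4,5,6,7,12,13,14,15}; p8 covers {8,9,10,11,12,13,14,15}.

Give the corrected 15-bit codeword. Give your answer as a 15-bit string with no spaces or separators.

s1 (pos 1,3,5,7,9,11,13,15): 0⊕0⊕1⊕0⊕1⊕0⊕1⊕1 = 0
s2 (pos 2,3,6,7,10,11,14,15): 0⊕0⊕1⊕0⊕1⊕0⊕0⊕1 = 1
s4 (pos 4,5,6,7,12,13,14,15): 1⊕1⊕1⊕0⊕1⊕1⊕0⊕1 = 0
s8 (pos 8,9,10,11,12,13,14,15): 0⊕1⊕1⊕0⊕1⊕1⊕0⊕1 = 1
Syndrome s8…s1 = 1010 → error at position 10.
Flip position 10: 000111001101101 → 000111001001101

000111001001101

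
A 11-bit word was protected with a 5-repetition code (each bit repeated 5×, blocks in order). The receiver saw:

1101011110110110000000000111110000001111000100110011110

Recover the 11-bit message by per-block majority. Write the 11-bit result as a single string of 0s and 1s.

Block 1 (11010): 3 ones → 1
Block 2 (11110): 4 ones → 1
Block 3 (11011): 4 ones → 1
Block 4 (00000): 0 ones → 0
Block 5 (00000): 0 ones → 0
Block 6 (11111): 5 ones → 1
Block 7 (00000): 0 ones → 0
Block 8 (01111): 4 ones → 1
Block 9 (00010): 1 one → 0
Block 10 (01100): 2 ones → 0
Block 11 (11110): 4 ones → 1

11100101001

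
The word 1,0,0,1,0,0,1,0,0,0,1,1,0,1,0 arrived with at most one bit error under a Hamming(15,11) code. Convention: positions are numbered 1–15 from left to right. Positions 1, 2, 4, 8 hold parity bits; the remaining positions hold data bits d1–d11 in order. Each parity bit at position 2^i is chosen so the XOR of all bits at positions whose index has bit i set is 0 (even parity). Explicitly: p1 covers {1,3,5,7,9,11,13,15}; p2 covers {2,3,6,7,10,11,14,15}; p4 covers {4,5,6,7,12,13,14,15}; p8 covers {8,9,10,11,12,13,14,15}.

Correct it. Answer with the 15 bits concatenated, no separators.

s1 (pos 1,3,5,7,9,11,13,15): 1⊕0⊕0⊕1⊕0⊕1⊕0⊕0 = 1
s2 (pos 2,3,6,7,10,11,14,15): 0⊕0⊕0⊕1⊕0⊕1⊕1⊕0 = 1
s4 (pos 4,5,6,7,12,13,14,15): 1⊕0⊕0⊕1⊕1⊕0⊕1⊕0 = 0
s8 (pos 8,9,10,11,12,13,14,15): 0⊕0⊕0⊕1⊕1⊕0⊕1⊕0 = 1
Syndrome s8…s1 = 1011 → error at position 11.
Flip position 11: 100100100011010 → 100100100001010

100100100001010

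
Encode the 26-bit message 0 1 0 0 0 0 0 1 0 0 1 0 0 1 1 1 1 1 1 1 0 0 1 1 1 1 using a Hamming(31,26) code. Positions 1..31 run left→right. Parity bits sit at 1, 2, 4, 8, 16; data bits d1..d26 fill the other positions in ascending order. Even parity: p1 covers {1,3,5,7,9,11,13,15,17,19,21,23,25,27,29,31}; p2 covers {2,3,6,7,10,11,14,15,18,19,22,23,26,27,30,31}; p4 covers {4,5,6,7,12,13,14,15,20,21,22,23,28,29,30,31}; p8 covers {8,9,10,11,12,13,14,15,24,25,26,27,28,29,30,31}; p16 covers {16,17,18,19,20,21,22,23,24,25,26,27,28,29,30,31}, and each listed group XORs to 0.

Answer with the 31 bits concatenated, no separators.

0001100000010011001111111001111

Place data at non-parity positions: p1 p2 0 p4 1 0 0 p8 0 0 0 1 0 0 1 p16 0 0 1 1 1 1 1 1 1 0 0 1 1 1 1
p1 (pos 1,3,5,7,9,11,13,15,17,19,21,23,25,27,29,31): XOR of data positions = 0⊕1⊕0⊕0⊕0⊕0⊕1⊕0⊕1⊕1⊕1⊕1⊕0⊕1⊕1 = 0
p2 (pos 2,3,6,7,10,11,14,15,18,19,22,23,26,27,30,31): XOR of data positions = 0⊕0⊕0⊕0⊕0⊕0⊕1⊕0⊕1⊕1⊕1⊕0⊕0⊕1⊕1 = 0
p4 (pos 4,5,6,7,12,13,14,15,20,21,22,23,28,29,30,31): XOR of data positions = 1⊕0⊕0⊕1⊕0⊕0⊕1⊕1⊕1⊕1⊕1⊕1⊕1⊕1⊕1 = 1
p8 (pos 8,9,10,11,12,13,14,15,24,25,26,27,28,29,30,31): XOR of data positions = 0⊕0⊕0⊕1⊕0⊕0⊕1⊕1⊕1⊕0⊕0⊕1⊕1⊕1⊕1 = 0
p16 (pos 16,17,18,19,20,21,22,23,24,25,26,27,28,29,30,31): XOR of data positions = 0⊕0⊕1⊕1⊕1⊕1⊕1⊕1⊕1⊕0⊕0⊕1⊕1⊕1⊕1 = 1
Codeword: 0001100000010011001111111001111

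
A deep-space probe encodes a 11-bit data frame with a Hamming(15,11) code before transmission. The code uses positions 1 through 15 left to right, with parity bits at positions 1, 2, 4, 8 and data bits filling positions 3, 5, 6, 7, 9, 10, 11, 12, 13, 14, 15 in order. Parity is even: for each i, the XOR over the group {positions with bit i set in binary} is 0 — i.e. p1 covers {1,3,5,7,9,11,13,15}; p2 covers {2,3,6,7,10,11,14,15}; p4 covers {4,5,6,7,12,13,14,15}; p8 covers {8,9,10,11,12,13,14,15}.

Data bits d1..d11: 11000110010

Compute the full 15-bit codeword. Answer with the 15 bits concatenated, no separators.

101010010110010

Place data at non-parity positions: p1 p2 1 p4 1 0 0 p8 0 1 1 0 0 1 0
p1 (pos 1,3,5,7,9,11,13,15): XOR of data positions = 1⊕1⊕0⊕0⊕1⊕0⊕0 = 1
p2 (pos 2,3,6,7,10,11,14,15): XOR of data positions = 1⊕0⊕0⊕1⊕1⊕1⊕0 = 0
p4 (pos 4,5,6,7,12,13,14,15): XOR of data positions = 1⊕0⊕0⊕0⊕0⊕1⊕0 = 0
p8 (pos 8,9,10,11,12,13,14,15): XOR of data positions = 0⊕1⊕1⊕0⊕0⊕1⊕0 = 1
Codeword: 101010010110010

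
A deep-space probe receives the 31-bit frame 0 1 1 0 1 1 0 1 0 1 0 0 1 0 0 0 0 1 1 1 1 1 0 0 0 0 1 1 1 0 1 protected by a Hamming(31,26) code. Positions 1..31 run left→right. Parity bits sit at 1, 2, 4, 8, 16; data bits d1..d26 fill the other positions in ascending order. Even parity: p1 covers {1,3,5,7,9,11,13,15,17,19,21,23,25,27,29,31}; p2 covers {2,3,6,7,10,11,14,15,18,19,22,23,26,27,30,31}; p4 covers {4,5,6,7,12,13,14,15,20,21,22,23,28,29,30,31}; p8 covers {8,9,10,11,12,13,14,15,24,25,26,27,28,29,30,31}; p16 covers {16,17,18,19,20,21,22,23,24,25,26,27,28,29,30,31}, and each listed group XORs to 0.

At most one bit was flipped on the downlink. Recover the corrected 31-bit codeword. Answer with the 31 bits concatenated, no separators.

0110110101001000011111000011111

s1 (pos 1,3,5,7,9,11,13,15,17,19,21,23,25,27,29,31): 0⊕1⊕1⊕0⊕0⊕0⊕1⊕0⊕0⊕1⊕1⊕0⊕0⊕1⊕1⊕1 = 0
s2 (pos 2,3,6,7,10,11,14,15,18,19,22,23,26,27,30,31): 1⊕1⊕1⊕0⊕1⊕0⊕0⊕0⊕1⊕1⊕1⊕0⊕0⊕1⊕0⊕1 = 1
s4 (pos 4,5,6,7,12,13,14,15,20,21,22,23,28,29,30,31): 0⊕1⊕1⊕0⊕0⊕1⊕0⊕0⊕1⊕1⊕1⊕0⊕1⊕1⊕0⊕1 = 1
s8 (pos 8,9,10,11,12,13,14,15,24,25,26,27,28,29,30,31): 1⊕0⊕1⊕0⊕0⊕1⊕0⊕0⊕0⊕0⊕0⊕1⊕1⊕1⊕0⊕1 = 1
s16 (pos 16,17,18,19,20,21,22,23,24,25,26,27,28,29,30,31): 0⊕0⊕1⊕1⊕1⊕1⊕1⊕0⊕0⊕0⊕0⊕1⊕1⊕1⊕0⊕1 = 1
Syndrome s16…s1 = 11110 → error at position 30.
Flip position 30: 0110110101001000011111000011101 → 0110110101001000011111000011111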